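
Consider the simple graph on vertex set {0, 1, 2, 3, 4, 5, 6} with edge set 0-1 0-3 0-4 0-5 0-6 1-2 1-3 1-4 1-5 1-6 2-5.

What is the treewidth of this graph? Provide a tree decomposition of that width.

The largest bag has 3 vertices, giving width 2; this decomposition certifies tw(G) ≤ 2. For the lower bound, the 3 vertices {0, 1, 3} are pairwise adjacent, and any tree decomposition puts a clique entirely inside one bag — forcing width ≥ 2. The upper and lower bounds meet at 2, so that is the treewidth.

Treewidth 2.
One such decomposition:
Bags: B1 = {0, 1, 4}  B2 = {0, 1, 3}  B3 = {0, 1, 5}  B4 = {1, 2, 5}  B5 = {0, 1, 6}
Tree: B1–B2, B2–B3, B3–B4, B3–B5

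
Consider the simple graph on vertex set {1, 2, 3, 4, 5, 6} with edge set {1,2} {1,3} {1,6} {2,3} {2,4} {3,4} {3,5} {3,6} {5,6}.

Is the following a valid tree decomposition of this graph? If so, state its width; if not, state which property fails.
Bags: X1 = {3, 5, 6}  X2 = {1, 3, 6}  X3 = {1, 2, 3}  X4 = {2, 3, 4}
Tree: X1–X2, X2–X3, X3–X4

Vertex coverage: the bags together contain {1, 2, 3, 4, 5, 6}, the full vertex set. Edge coverage: each edge of G has both endpoints in at least one bag. Running intersection: for every vertex, the bags containing it form a connected subtree. All three properties hold, so this is a valid tree decomposition of width max|bag| − 1 = 2, and hence tw(G) ≤ 2.

Yes; width 2.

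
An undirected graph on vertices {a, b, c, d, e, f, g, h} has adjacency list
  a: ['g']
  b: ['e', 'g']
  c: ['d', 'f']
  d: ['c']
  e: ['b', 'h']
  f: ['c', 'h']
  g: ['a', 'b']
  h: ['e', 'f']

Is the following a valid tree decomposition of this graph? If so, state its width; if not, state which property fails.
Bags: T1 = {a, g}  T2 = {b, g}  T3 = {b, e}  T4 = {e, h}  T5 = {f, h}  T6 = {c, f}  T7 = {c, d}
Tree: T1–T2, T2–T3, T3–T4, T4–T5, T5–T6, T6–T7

Every vertex of G appears in some bag (union = {a, b, c, d, e, f, g, h}); every edge is covered by a bag; and for each vertex v the set of bags containing v is connected in the bag tree. The decomposition is therefore valid. The largest bag has 2 vertices, so the width is 1.

Yes; width 1.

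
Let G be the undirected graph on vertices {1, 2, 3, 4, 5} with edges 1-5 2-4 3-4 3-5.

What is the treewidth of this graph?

A width-1 tree decomposition is:
Bags: B1 = {1, 5}  B2 = {3, 5}  B3 = {3, 4}  B4 = {2, 4}
Tree: B1–B2, B2–B3, B3–B4
The largest bag has 2 vertices, giving width 1; this decomposition certifies tw(G) ≤ 1. Any graph with an edge has treewidth ≥ 1, and G has the edge 1–5. Combining the bounds, tw(G) = 1.

1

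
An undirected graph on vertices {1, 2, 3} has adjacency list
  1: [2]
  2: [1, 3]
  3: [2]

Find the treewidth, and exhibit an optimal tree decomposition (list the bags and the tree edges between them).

The largest bag has 2 vertices, giving width 1; this decomposition certifies tw(G) ≤ 1. Any graph with an edge has treewidth ≥ 1, and G has the edge 2–1. The upper and lower bounds meet at 1, so that is the treewidth.

Treewidth 1.
Bags: B1 = {1, 2}  B2 = {2, 3}
Tree: B1–B2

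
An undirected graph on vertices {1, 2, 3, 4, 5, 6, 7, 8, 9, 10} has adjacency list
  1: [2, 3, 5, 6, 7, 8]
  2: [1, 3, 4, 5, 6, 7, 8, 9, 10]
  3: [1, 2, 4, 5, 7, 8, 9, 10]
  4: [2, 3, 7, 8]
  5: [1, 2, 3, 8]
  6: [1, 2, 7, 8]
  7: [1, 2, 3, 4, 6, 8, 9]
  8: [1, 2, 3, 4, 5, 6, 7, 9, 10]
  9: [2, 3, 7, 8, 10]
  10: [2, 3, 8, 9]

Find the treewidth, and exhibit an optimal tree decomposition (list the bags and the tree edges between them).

The largest bag has 5 vertices, giving width 4; this decomposition certifies tw(G) ≤ 4. Conversely, {2, 3, 8, 9, 10} is a clique of size 5, and the vertices of any clique must share a bag in every tree decomposition; so some bag has ≥ 5 vertices and tw(G) ≥ 4. Combining the bounds, tw(G) = 4.

Treewidth 4.
One such decomposition:
Bags: B1 = {2, 3, 7, 8, 9}  B2 = {1, 2, 3, 7, 8}  B3 = {2, 3, 8, 9, 10}  B4 = {2, 3, 4, 7, 8}  B5 = {1, 2, 6, 7, 8}  B6 = {1, 2, 3, 5, 8}
Tree: B1–B2, B1–B3, B2–B4, B2–B5, B2–B6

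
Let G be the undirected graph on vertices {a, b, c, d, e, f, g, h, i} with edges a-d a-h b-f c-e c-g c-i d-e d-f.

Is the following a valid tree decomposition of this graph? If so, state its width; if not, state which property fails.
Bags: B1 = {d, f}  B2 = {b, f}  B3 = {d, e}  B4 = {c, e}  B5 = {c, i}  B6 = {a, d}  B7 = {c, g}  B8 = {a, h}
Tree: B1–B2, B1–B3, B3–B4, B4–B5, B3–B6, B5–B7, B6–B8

Yes; width 1.

Every vertex of G appears in some bag (union = {a, b, c, d, e, f, g, h, i}); every edge is covered by a bag; and for each vertex v the set of bags containing v is connected in the bag tree. The decomposition is therefore valid. The largest bag has 2 vertices, so the width is 1.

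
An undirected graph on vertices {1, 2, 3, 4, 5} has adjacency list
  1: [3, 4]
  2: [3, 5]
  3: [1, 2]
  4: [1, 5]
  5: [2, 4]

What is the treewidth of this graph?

2

A width-2 tree decomposition is:
Bags: B1 = {2, 3, 5}  B2 = {3, 4, 5}  B3 = {1, 3, 4}
Tree: B1–B2, B2–B3
The largest bag has 3 vertices, giving width 2; this decomposition certifies tw(G) ≤ 2. The edges 3–2–5–4–1–3 form a cycle, so G is not a tree and its treewidth is at least 2. Therefore the treewidth is 2.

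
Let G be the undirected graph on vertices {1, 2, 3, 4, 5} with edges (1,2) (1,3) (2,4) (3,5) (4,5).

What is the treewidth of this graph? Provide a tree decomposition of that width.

Every bag has size at most 3, so the width is 3 − 1 = 2 and tw(G) ≤ 2. Since 1–2–4–5–3–1 is a cycle in G, G is not acyclic. Forests are exactly the graphs of treewidth ≤ 1, so tw(G) ≥ 2. Therefore the treewidth is 2.

Treewidth 2.
Bags: B1 = {1, 2, 4}  B2 = {1, 4, 5}  B3 = {1, 3, 5}
Tree: B1–B2, B2–B3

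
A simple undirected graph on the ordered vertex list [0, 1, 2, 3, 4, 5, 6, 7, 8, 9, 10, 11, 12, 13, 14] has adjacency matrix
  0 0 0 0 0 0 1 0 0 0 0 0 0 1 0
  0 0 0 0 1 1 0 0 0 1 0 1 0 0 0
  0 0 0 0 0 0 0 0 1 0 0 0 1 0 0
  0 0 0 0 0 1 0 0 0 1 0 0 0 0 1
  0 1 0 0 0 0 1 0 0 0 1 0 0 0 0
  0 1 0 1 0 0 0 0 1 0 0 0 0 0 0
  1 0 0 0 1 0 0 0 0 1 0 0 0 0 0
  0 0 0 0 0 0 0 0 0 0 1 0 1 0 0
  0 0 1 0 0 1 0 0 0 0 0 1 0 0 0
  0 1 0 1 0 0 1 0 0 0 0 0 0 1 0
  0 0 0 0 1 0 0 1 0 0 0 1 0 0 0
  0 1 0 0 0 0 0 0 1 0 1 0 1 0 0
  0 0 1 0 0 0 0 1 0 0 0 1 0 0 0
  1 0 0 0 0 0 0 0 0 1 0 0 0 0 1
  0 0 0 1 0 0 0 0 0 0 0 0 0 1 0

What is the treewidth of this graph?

3

A width-3 tree decomposition is:
Bags: B1 = {2, 7, 10, 12}  B2 = {2, 10, 11, 12}  B3 = {2, 8, 10, 11}  B4 = {4, 8, 10, 11}  B5 = {1, 4, 8, 11}  B6 = {1, 4, 5, 8}  B7 = {1, 4, 5, 6}  B8 = {1, 5, 6, 9}  B9 = {3, 5, 6, 9}  B10 = {0, 3, 6, 9}  B11 = {0, 3, 9, 13}  B12 = {0, 3, 13, 14}
Tree: B1–B2, B2–B3, B3–B4, B4–B5, B5–B6, B6–B7, B7–B8, B8–B9, B9–B10, B10–B11, B11–B12
Each bag holds 4 vertices, so the decomposition has width 3, which upper-bounds the treewidth. For the lower bound: the 4 vertex sets {2,7,12}, {10}, {11}, {1,4,5,8} are disjoint, each induces a connected subgraph, and every pair is joined by at least one edge of G. Contracting each set to a single vertex therefore yields K_{4} as a minor, and since treewidth is minor-monotone, tw(G) ≥ tw(K_{4}) = 3. The upper and lower bounds meet at 3, so that is the treewidth.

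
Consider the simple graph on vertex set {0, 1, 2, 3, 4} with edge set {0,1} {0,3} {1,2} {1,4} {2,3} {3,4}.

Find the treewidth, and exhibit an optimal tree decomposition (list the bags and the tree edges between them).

Treewidth 2.
One such decomposition:
Bags: B1 = {1, 3, 4}  B2 = {0, 1, 3}  B3 = {1, 2, 3}
Tree: B1–B2, B2–B3

The largest bag has 3 vertices, giving width 2; this decomposition certifies tw(G) ≤ 2. The edges 4–1–0–3–4 form a cycle, so G is not a tree and its treewidth is at least 2. Combining the bounds, tw(G) = 2.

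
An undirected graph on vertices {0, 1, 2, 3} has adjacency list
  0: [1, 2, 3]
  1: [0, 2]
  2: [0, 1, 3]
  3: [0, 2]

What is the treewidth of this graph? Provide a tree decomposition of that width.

Every bag has size at most 3, so the width is 3 − 1 = 2 and tw(G) ≤ 2. For the lower bound, the 3 vertices {0, 1, 2} are pairwise adjacent, and any tree decomposition puts a clique entirely inside one bag — forcing width ≥ 2. Therefore the treewidth is 2.

Treewidth 2.
One optimal decomposition is:
Bags: B1 = {0, 2, 3}  B2 = {0, 1, 2}
Tree: B1–B2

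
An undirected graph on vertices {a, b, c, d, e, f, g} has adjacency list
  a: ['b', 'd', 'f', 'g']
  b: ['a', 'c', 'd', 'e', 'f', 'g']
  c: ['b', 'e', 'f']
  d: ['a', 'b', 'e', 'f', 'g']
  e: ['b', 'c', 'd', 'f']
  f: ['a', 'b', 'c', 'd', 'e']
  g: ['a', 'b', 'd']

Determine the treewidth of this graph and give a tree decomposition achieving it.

Every bag has size at most 4, so the width is 4 − 1 = 3 and tw(G) ≤ 3. On the other hand G contains the 4-clique {a, b, d, g}. A clique must lie in a single bag of any decomposition, so no decomposition can have width below 3. The upper and lower bounds meet at 3, so that is the treewidth.

Treewidth 3.
One optimal decomposition is:
Bags: B1 = {a, b, d, g}  B2 = {a, b, d, f}  B3 = {b, d, e, f}  B4 = {b, c, e, f}
Tree: B1–B2, B2–B3, B3–B4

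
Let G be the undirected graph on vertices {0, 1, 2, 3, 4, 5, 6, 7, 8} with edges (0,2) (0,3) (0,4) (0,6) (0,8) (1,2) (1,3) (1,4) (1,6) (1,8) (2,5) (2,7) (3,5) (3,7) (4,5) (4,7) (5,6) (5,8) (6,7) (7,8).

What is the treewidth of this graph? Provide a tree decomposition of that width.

The largest bag has 5 vertices, giving width 4; this decomposition certifies tw(G) ≤ 4. For the lower bound: the 5 vertex sets {1,4}, {0,3}, {5,6}, {7}, {8} are disjoint, each induces a connected subgraph, and every pair is joined by at least one edge of G. Contracting each set to a single vertex therefore yields K_{5} as a minor, and since treewidth is minor-monotone, tw(G) ≥ tw(K_{5}) = 4. Combining the bounds, tw(G) = 4.

Treewidth 4.
One such decomposition:
Bags: B1 = {0, 1, 4, 5, 7}  B2 = {0, 1, 3, 5, 7}  B3 = {0, 1, 5, 6, 7}  B4 = {0, 1, 5, 7, 8}  B5 = {0, 1, 2, 5, 7}
Tree: B1–B2, B2–B3, B3–B4, B4–B5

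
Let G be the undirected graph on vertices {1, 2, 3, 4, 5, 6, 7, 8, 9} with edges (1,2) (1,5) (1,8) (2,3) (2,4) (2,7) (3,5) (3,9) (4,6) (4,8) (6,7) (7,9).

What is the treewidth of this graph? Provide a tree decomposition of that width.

Treewidth 3.
Bags: B1 = {1, 4, 5, 8}  B2 = {1, 2, 4, 5}  B3 = {2, 3, 4, 5}  B4 = {2, 3, 4, 6}  B5 = {2, 3, 6, 7}  B6 = {3, 6, 7, 9}
Tree: B1–B2, B2–B3, B3–B4, B4–B5, B5–B6

Each bag holds 4 vertices, so the decomposition has width 3, which upper-bounds the treewidth. For the lower bound: the 4 vertex sets {1,5,8}, {4}, {2}, {3,6,7,9} are disjoint, each induces a connected subgraph, and every pair is joined by at least one edge of G. Contracting each set to a single vertex therefore yields K_{4} as a minor, and since treewidth is minor-monotone, tw(G) ≥ tw(K_{4}) = 3. Hence tw(G) = 3 exactly.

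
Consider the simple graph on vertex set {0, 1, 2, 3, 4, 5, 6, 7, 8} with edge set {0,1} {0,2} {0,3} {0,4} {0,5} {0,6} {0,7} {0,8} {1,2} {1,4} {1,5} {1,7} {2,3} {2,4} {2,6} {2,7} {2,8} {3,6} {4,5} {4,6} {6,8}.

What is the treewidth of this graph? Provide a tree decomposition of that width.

The largest bag has 4 vertices, giving width 3; this decomposition certifies tw(G) ≤ 3. For the lower bound, the 4 vertices {0, 1, 2, 4} are pairwise adjacent, and any tree decomposition puts a clique entirely inside one bag — forcing width ≥ 3. The upper and lower bounds meet at 3, so that is the treewidth.

Treewidth 3.
One such decomposition:
Bags: B1 = {0, 2, 4, 6}  B2 = {0, 1, 2, 4}  B3 = {0, 1, 4, 5}  B4 = {0, 2, 6, 8}  B5 = {0, 1, 2, 7}  B6 = {0, 2, 3, 6}
Tree: B1–B2, B2–B3, B1–B4, B2–B5, B4–B6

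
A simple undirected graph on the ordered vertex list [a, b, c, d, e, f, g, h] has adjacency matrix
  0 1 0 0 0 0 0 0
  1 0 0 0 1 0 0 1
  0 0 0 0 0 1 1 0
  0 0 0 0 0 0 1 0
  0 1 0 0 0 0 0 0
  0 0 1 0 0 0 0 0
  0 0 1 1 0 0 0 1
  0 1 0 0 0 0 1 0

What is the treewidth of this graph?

A width-1 tree decomposition is:
Bags: B1 = {g, h}  B2 = {b, h}  B3 = {c, g}  B4 = {c, f}  B5 = {a, b}  B6 = {d, g}  B7 = {b, e}
Tree: B1–B2, B1–B3, B3–B4, B2–B5, B1–B6, B2–B7
Each bag holds 2 vertices, so the decomposition has width 1, which upper-bounds the treewidth. G has an edge, so its treewidth is at least 1. Combining the bounds, tw(G) = 1.

1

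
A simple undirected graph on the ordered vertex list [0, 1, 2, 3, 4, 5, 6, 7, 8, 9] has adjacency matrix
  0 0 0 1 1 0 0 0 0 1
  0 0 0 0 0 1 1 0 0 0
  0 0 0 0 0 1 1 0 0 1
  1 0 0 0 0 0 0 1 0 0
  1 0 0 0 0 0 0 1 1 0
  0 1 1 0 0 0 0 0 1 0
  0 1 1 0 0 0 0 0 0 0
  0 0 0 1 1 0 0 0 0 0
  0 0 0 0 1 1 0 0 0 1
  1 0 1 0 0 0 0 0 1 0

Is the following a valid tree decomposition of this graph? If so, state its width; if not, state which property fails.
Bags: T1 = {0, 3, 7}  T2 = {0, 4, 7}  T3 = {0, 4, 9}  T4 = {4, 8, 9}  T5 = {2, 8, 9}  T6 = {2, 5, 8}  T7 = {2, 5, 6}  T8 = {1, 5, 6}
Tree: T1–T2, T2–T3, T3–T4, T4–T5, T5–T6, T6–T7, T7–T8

Yes; width 2.

Every vertex of G appears in some bag (union = {0, 1, 2, 3, 4, 5, 6, 7, 8, 9}); every edge is covered by a bag; and for each vertex v the set of bags containing v is connected in the bag tree. The decomposition is therefore valid. The largest bag has 3 vertices, so the width is 2.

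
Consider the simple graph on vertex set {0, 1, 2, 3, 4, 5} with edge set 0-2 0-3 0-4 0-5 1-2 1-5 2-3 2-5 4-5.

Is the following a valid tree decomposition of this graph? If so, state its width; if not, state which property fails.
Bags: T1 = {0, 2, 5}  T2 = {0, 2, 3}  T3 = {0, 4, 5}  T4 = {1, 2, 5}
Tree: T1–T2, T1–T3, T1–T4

Yes; width 2.

Checking the three conditions: (i) the bags cover all of {0, 1, 2, 3, 4, 5}; (ii) for each edge, some bag contains both endpoints; (iii) the bags containing any fixed vertex form a subtree. All hold, so the decomposition is valid with width 3 − 1 = 2.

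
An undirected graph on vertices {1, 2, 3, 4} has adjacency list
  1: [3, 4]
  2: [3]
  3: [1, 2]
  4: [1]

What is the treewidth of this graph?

1

A width-1 tree decomposition is:
Bags: B1 = {2, 3}  B2 = {1, 3}  B3 = {1, 4}
Tree: B1–B2, B2–B3
Every bag has size at most 2, so the width is 2 − 1 = 1 and tw(G) ≤ 1. Since G has at least one edge (e.g. 3–2), it is not an edgeless graph, so tw(G) ≥ 1. Therefore the treewidth is 1.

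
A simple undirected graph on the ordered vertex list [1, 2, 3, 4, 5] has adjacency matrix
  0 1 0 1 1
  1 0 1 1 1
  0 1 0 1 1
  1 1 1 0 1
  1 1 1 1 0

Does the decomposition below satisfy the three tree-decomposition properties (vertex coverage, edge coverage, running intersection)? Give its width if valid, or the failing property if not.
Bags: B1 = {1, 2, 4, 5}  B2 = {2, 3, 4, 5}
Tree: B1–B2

Every vertex of G appears in some bag (union = {1, 2, 3, 4, 5}); every edge is covered by a bag; and for each vertex v the set of bags containing v is connected in the bag tree. The decomposition is therefore valid. The largest bag has 4 vertices, so the width is 3.

Yes; width 3.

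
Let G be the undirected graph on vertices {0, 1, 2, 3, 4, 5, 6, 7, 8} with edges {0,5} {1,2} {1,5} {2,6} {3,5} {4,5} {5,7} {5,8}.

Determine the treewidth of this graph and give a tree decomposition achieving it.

Treewidth 1.
Bags: B1 = {1, 5}  B2 = {1, 2}  B3 = {4, 5}  B4 = {5, 8}  B5 = {3, 5}  B6 = {2, 6}  B7 = {5, 7}  B8 = {0, 5}
Tree: B1–B2, B1–B3, B1–B4, B4–B5, B2–B6, B5–B7, B5–B8

Every bag has size at most 2, so the width is 2 − 1 = 1 and tw(G) ≤ 1. G has an edge, so its treewidth is at least 1. Therefore the treewidth is 1.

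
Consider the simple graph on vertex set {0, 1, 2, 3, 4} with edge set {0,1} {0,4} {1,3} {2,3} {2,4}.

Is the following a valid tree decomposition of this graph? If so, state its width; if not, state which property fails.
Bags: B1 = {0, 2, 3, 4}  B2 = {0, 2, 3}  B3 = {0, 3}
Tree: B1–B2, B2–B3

No — vertex 1 appears in no bag.

A tree decomposition must satisfy three properties: every vertex lies in some bag; for every edge, both endpoints lie together in some bag; and for every vertex, the bags containing it form a connected subtree. Here vertex 1 appears in no bag, so the decomposition is invalid.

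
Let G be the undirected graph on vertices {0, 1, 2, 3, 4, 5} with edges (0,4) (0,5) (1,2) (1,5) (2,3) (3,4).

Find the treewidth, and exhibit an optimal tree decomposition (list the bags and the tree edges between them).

Each bag holds 3 vertices, so the decomposition has width 2, which upper-bounds the treewidth. For the lower bound, G contains the cycle 4–3–2–1–5–0–4, so G is not a forest; only forests have treewidth ≤ 1, hence tw(G) ≥ 2. Combining the bounds, tw(G) = 2.

Treewidth 2.
One such decomposition:
Bags: B1 = {2, 3, 4}  B2 = {1, 2, 4}  B3 = {1, 4, 5}  B4 = {0, 4, 5}
Tree: B1–B2, B2–B3, B3–B4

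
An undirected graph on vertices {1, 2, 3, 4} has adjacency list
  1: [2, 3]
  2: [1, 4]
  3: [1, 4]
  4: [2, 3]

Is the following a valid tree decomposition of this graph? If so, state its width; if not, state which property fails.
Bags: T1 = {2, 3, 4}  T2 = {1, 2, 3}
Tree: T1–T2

Vertex coverage: the bags together contain {1, 2, 3, 4}, the full vertex set. Edge coverage: each edge of G has both endpoints in at least one bag. Running intersection: for every vertex, the bags containing it form a connected subtree. All three properties hold, so this is a valid tree decomposition of width max|bag| − 1 = 2, and hence tw(G) ≤ 2.

Yes; width 2.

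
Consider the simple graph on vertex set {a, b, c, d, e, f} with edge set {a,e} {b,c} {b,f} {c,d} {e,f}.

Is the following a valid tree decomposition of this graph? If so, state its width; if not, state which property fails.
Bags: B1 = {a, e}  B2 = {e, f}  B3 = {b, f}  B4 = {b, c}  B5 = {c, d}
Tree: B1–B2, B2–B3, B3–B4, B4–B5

Yes; width 1.

Every vertex of G appears in some bag (union = {a, b, c, d, e, f}); every edge is covered by a bag; and for each vertex v the set of bags containing v is connected in the bag tree. The decomposition is therefore valid. The largest bag has 2 vertices, so the width is 1.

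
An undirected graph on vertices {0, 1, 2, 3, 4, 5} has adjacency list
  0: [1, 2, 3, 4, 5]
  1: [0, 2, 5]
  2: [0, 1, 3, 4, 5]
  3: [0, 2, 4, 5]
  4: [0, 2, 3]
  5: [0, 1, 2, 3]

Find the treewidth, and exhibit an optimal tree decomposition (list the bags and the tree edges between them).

Each bag holds 4 vertices, so the decomposition has width 3, which upper-bounds the treewidth. For the lower bound, the 4 vertices {0, 1, 2, 5} are pairwise adjacent, and any tree decomposition puts a clique entirely inside one bag — forcing width ≥ 3. Therefore the treewidth is 3.

Treewidth 3.
One such decomposition:
Bags: B1 = {0, 1, 2, 5}  B2 = {0, 2, 3, 5}  B3 = {0, 2, 3, 4}
Tree: B1–B2, B2–B3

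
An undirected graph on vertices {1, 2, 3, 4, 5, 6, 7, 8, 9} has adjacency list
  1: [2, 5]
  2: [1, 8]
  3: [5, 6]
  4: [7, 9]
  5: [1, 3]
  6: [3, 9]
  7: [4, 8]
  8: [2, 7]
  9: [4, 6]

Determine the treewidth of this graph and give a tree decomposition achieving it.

Treewidth 2.
Bags: B1 = {3, 5, 6}  B2 = {1, 5, 6}  B3 = {1, 2, 6}  B4 = {2, 6, 8}  B5 = {6, 7, 8}  B6 = {4, 6, 7}  B7 = {4, 6, 9}
Tree: B1–B2, B2–B3, B3–B4, B4–B5, B5–B6, B6–B7

Every bag has size at most 3, so the width is 3 − 1 = 2 and tw(G) ≤ 2. Since 6–3–5–1–2–8–7–4–9–6 is a cycle in G, G is not acyclic. Forests are exactly the graphs of treewidth ≤ 1, so tw(G) ≥ 2. Hence tw(G) = 2 exactly.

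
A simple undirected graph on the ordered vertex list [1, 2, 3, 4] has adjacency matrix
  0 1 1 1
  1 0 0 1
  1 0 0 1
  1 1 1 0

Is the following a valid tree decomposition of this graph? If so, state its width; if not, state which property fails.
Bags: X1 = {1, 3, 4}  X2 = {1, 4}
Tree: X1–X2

A tree decomposition must satisfy three properties: every vertex lies in some bag; for every edge, both endpoints lie together in some bag; and for every vertex, the bags containing it form a connected subtree. Here vertex 2 appears in no bag, so the decomposition is invalid.

No — vertex 2 appears in no bag.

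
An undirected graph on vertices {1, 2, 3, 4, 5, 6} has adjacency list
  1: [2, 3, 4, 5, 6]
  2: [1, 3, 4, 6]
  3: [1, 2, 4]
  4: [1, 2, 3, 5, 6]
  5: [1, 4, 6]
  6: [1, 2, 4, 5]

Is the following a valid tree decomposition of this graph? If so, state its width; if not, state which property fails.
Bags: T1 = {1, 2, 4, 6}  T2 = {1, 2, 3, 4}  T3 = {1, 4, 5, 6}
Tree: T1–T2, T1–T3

Vertex coverage: the bags together contain {1, 2, 3, 4, 5, 6}, the full vertex set. Edge coverage: each edge of G has both endpoints in at least one bag. Running intersection: for every vertex, the bags containing it form a connected subtree. All three properties hold, so this is a valid tree decomposition of width max|bag| − 1 = 3, and hence tw(G) ≤ 3.

Yes; width 3.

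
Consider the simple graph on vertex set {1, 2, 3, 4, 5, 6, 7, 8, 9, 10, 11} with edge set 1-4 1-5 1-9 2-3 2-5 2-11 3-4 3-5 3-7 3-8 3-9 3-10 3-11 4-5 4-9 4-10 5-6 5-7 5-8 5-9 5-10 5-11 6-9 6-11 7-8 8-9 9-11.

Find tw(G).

3

A width-3 tree decomposition is:
Bags: B1 = {3, 5, 8, 9}  B2 = {3, 5, 9, 11}  B3 = {3, 4, 5, 9}  B4 = {3, 5, 7, 8}  B5 = {2, 3, 5, 11}  B6 = {1, 4, 5, 9}  B7 = {3, 4, 5, 10}  B8 = {5, 6, 9, 11}
Tree: B1–B2, B2–B3, B1–B4, B2–B5, B3–B6, B3–B7, B2–B8
The largest bag has 4 vertices, giving width 3; this decomposition certifies tw(G) ≤ 3. On the other hand G contains the 4-clique {1, 4, 5, 9}. A clique must lie in a single bag of any decomposition, so no decomposition can have width below 3. Hence tw(G) = 3 exactly.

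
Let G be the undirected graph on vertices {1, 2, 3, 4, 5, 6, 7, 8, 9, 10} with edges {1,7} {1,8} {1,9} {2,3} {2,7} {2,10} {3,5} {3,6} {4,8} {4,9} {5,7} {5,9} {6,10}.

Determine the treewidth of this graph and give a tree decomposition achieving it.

Treewidth 2.
One optimal decomposition is:
Bags: B1 = {3, 6, 10}  B2 = {2, 3, 10}  B3 = {2, 3, 5}  B4 = {2, 5, 7}  B5 = {5, 7, 9}  B6 = {1, 7, 9}  B7 = {1, 4, 9}  B8 = {1, 4, 8}
Tree: B1–B2, B2–B3, B3–B4, B4–B5, B5–B6, B6–B7, B7–B8

Each bag holds 3 vertices, so the decomposition has width 2, which upper-bounds the treewidth. Since 6–10–2–3–6 is a cycle in G, G is not acyclic. Forests are exactly the graphs of treewidth ≤ 1, so tw(G) ≥ 2. Hence tw(G) = 2 exactly.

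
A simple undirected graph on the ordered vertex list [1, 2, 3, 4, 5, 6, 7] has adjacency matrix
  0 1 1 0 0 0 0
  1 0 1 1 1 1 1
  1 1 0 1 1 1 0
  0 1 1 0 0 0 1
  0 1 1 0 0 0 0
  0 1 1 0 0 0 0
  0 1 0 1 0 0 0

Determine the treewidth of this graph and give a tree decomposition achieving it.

Each bag holds 3 vertices, so the decomposition has width 2, which upper-bounds the treewidth. On the other hand G contains the 3-clique {1, 2, 3}. A clique must lie in a single bag of any decomposition, so no decomposition can have width below 2. Combining the bounds, tw(G) = 2.

Treewidth 2.
Bags: B1 = {2, 3, 4}  B2 = {2, 3, 5}  B3 = {1, 2, 3}  B4 = {2, 4, 7}  B5 = {2, 3, 6}
Tree: B1–B2, B1–B3, B1–B4, B2–B5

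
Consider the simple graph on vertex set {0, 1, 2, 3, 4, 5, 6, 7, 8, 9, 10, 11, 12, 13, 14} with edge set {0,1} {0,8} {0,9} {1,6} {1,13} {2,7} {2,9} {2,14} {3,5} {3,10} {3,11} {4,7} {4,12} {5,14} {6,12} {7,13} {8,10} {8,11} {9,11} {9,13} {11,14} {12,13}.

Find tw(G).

A width-3 tree decomposition is:
Bags: B1 = {3, 5, 8, 10}  B2 = {3, 5, 8, 11}  B3 = {5, 8, 11, 14}  B4 = {0, 8, 11, 14}  B5 = {0, 9, 11, 14}  B6 = {0, 2, 9, 14}  B7 = {0, 1, 2, 9}  B8 = {1, 2, 9, 13}  B9 = {1, 2, 7, 13}  B10 = {1, 6, 7, 13}  B11 = {6, 7, 12, 13}  B12 = {4, 6, 7, 12}
Tree: B1–B2, B2–B3, B3–B4, B4–B5, B5–B6, B6–B7, B7–B8, B8–B9, B9–B10, B10–B11, B11–B12
The largest bag has 4 vertices, giving width 3; this decomposition certifies tw(G) ≤ 3. For the lower bound: the 4 vertex sets {3,5,10}, {8}, {11}, {0,2,9,14} are disjoint, each induces a connected subgraph, and every pair is joined by at least one edge of G. Contracting each set to a single vertex therefore yields K_{4} as a minor, and since treewidth is minor-monotone, tw(G) ≥ tw(K_{4}) = 3. Therefore the treewidth is 3.

3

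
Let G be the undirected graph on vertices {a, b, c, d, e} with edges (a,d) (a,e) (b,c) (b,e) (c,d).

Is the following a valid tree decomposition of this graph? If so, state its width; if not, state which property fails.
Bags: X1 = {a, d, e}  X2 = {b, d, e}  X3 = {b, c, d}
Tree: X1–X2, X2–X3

Vertex coverage: the bags together contain {a, b, c, d, e}, the full vertex set. Edge coverage: each edge of G has both endpoints in at least one bag. Running intersection: for every vertex, the bags containing it form a connected subtree. All three properties hold, so this is a valid tree decomposition of width max|bag| − 1 = 2, and hence tw(G) ≤ 2.

Yes; width 2.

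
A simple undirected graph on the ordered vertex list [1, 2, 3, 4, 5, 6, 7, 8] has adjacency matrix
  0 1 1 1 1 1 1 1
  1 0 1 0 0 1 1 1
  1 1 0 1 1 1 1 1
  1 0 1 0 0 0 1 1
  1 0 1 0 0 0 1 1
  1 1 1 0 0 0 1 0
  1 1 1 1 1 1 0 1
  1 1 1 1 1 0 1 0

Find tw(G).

A width-4 tree decomposition is:
Bags: B1 = {1, 3, 4, 7, 8}  B2 = {1, 2, 3, 7, 8}  B3 = {1, 2, 3, 6, 7}  B4 = {1, 3, 5, 7, 8}
Tree: B1–B2, B2–B3, B1–B4
The largest bag has 5 vertices, giving width 4; this decomposition certifies tw(G) ≤ 4. For the lower bound, the 5 vertices {1, 2, 3, 7, 8} are pairwise adjacent, and any tree decomposition puts a clique entirely inside one bag — forcing width ≥ 4. Therefore the treewidth is 4.

4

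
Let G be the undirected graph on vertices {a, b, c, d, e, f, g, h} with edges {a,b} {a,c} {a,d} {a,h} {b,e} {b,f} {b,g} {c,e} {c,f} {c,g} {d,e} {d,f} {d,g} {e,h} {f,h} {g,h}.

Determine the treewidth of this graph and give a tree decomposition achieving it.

Every bag has size at most 5, so the width is 5 − 1 = 4 and tw(G) ≤ 4. For the lower bound: the 5 vertex sets {c,f}, {a,b}, {d,e}, {g}, {h} are disjoint, each induces a connected subgraph, and every pair is joined by at least one edge of G. Contracting each set to a single vertex therefore yields K_{5} as a minor, and since treewidth is minor-monotone, tw(G) ≥ tw(K_{5}) = 4. The upper and lower bounds meet at 4, so that is the treewidth.

Treewidth 4.
Bags: B1 = {a, c, e, f, g}  B2 = {a, b, e, f, g}  B3 = {a, d, e, f, g}  B4 = {a, e, f, g, h}
Tree: B1–B2, B2–B3, B3–B4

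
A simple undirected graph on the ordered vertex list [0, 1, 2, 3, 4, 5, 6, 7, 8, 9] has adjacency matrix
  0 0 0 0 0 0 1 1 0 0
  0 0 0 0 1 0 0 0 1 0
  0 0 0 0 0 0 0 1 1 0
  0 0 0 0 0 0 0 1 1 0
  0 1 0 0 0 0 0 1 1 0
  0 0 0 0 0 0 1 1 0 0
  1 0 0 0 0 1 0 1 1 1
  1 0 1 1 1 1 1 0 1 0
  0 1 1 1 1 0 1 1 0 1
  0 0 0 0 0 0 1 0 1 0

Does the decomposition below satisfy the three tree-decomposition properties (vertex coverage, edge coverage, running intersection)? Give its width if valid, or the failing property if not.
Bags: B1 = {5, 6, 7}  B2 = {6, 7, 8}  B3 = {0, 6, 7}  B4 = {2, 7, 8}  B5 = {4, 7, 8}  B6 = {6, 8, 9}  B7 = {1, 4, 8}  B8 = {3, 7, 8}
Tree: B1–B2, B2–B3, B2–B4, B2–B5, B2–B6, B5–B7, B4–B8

Every vertex of G appears in some bag (union = {0, 1, 2, 3, 4, 5, 6, 7, 8, 9}); every edge is covered by a bag; and for each vertex v the set of bags containing v is connected in the bag tree. The decomposition is therefore valid. The largest bag has 3 vertices, so the width is 2.

Yes; width 2.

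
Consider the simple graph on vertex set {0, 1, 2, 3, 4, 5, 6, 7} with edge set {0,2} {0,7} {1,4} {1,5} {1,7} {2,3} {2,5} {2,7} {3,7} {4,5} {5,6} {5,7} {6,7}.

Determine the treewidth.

A width-2 tree decomposition is:
Bags: B1 = {2, 3, 7}  B2 = {2, 5, 7}  B3 = {1, 5, 7}  B4 = {0, 2, 7}  B5 = {5, 6, 7}  B6 = {1, 4, 5}
Tree: B1–B2, B2–B3, B1–B4, B2–B5, B3–B6
Each bag holds 3 vertices, so the decomposition has width 2, which upper-bounds the treewidth. For the lower bound, the 3 vertices {1, 4, 5} are pairwise adjacent, and any tree decomposition puts a clique entirely inside one bag — forcing width ≥ 2. Therefore the treewidth is 2.

2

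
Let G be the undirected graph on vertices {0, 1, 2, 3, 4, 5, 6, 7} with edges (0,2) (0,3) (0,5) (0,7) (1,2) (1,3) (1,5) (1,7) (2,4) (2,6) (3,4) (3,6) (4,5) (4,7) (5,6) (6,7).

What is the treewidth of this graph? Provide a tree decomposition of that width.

Treewidth 4.
Bags: B1 = {0, 1, 4, 6, 7}  B2 = {0, 1, 4, 5, 6}  B3 = {0, 1, 3, 4, 6}  B4 = {0, 1, 2, 4, 6}
Tree: B1–B2, B2–B3, B3–B4

Each bag holds 5 vertices, so the decomposition has width 4, which upper-bounds the treewidth. For the lower bound: the 5 vertex sets {4,7}, {5,6}, {0,3}, {1}, {2} are disjoint, each induces a connected subgraph, and every pair is joined by at least one edge of G. Contracting each set to a single vertex therefore yields K_{5} as a minor, and since treewidth is minor-monotone, tw(G) ≥ tw(K_{5}) = 4. Hence tw(G) = 4 exactly.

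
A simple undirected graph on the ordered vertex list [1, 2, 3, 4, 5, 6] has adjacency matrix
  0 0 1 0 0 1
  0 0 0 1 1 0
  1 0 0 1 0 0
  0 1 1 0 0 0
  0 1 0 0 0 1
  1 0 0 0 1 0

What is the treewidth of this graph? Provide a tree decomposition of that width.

Every bag has size at most 3, so the width is 3 − 1 = 2 and tw(G) ≤ 2. Since 6–5–2–4–3–1–6 is a cycle in G, G is not acyclic. Forests are exactly the graphs of treewidth ≤ 1, so tw(G) ≥ 2. Therefore the treewidth is 2.

Treewidth 2.
One such decomposition:
Bags: B1 = {2, 5, 6}  B2 = {2, 4, 6}  B3 = {3, 4, 6}  B4 = {1, 3, 6}
Tree: B1–B2, B2–B3, B3–B4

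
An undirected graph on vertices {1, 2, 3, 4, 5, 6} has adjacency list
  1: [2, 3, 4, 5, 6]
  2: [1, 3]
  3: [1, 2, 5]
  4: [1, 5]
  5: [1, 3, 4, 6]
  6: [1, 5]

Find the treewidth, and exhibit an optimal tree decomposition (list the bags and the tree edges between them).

Treewidth 2.
One such decomposition:
Bags: B1 = {1, 5, 6}  B2 = {1, 3, 5}  B3 = {1, 4, 5}  B4 = {1, 2, 3}
Tree: B1–B2, B2–B3, B2–B4

Every bag has size at most 3, so the width is 3 − 1 = 2 and tw(G) ≤ 2. Conversely, {1, 2, 3} is a clique of size 3, and the vertices of any clique must share a bag in every tree decomposition; so some bag has ≥ 3 vertices and tw(G) ≥ 2. The upper and lower bounds meet at 2, so that is the treewidth.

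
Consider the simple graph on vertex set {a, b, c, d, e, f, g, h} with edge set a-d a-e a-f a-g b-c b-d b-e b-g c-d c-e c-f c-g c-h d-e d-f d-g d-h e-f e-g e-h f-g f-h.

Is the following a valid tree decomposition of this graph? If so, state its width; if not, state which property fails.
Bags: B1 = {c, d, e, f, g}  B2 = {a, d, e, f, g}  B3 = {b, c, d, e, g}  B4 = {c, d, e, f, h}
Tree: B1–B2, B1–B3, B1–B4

Yes; width 4.

Every vertex of G appears in some bag (union = {a, b, c, d, e, f, g, h}); every edge is covered by a bag; and for each vertex v the set of bags containing v is connected in the bag tree. The decomposition is therefore valid. The largest bag has 5 vertices, so the width is 4.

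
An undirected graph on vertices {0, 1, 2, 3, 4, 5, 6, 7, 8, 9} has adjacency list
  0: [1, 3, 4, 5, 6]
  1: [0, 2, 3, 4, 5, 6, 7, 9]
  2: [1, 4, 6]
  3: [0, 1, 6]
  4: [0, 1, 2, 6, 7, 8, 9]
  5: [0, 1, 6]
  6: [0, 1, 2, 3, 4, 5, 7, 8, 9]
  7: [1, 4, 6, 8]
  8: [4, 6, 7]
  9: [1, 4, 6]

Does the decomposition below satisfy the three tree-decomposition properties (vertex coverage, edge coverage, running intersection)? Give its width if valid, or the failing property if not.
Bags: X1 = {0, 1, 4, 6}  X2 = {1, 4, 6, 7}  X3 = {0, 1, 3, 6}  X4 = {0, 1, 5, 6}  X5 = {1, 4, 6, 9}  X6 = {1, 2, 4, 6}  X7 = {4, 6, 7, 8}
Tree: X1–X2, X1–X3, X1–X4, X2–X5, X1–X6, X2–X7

Checking the three conditions: (i) the bags cover all of {0, 1, 2, 3, 4, 5, 6, 7, 8, 9}; (ii) for each edge, some bag contains both endpoints; (iii) the bags containing any fixed vertex form a subtree. All hold, so the decomposition is valid with width 4 − 1 = 3.

Yes; width 3.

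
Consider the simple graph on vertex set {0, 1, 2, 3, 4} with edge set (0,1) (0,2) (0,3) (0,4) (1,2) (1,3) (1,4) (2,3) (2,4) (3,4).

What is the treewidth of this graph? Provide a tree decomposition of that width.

Treewidth 4.
One optimal decomposition is:
Bags: B1 = {0, 1, 2, 3, 4}
Tree: (single bag)

A single bag containing all 5 vertices is trivially a valid decomposition of width 4. Conversely, {0, 1, 2, 3, 4} is a clique of size 5, and the vertices of any clique must share a bag in every tree decomposition; so some bag has ≥ 5 vertices and tw(G) ≥ 4. Combining the bounds, tw(G) = 4.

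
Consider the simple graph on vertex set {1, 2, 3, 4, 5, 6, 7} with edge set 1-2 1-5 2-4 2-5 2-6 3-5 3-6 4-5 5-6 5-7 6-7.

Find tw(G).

2

A width-2 tree decomposition is:
Bags: B1 = {2, 5, 6}  B2 = {2, 4, 5}  B3 = {5, 6, 7}  B4 = {1, 2, 5}  B5 = {3, 5, 6}
Tree: B1–B2, B1–B3, B2–B4, B1–B5
Every bag has size at most 3, so the width is 3 − 1 = 2 and tw(G) ≤ 2. For the lower bound, the 3 vertices {1, 2, 5} are pairwise adjacent, and any tree decomposition puts a clique entirely inside one bag — forcing width ≥ 2. Hence tw(G) = 2 exactly.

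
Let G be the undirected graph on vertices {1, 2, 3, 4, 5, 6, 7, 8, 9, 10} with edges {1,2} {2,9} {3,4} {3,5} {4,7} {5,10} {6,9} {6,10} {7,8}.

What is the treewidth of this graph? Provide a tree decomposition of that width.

Treewidth 1.
Bags: B1 = {1, 2}  B2 = {2, 9}  B3 = {6, 9}  B4 = {6, 10}  B5 = {5, 10}  B6 = {3, 5}  B7 = {3, 4}  B8 = {4, 7}  B9 = {7, 8}
Tree: B1–B2, B2–B3, B3–B4, B4–B5, B5–B6, B6–B7, B7–B8, B8–B9

Every bag has size at most 2, so the width is 2 − 1 = 1 and tw(G) ≤ 1. Since G has at least one edge (e.g. 1–2), it is not an edgeless graph, so tw(G) ≥ 1. Therefore the treewidth is 1.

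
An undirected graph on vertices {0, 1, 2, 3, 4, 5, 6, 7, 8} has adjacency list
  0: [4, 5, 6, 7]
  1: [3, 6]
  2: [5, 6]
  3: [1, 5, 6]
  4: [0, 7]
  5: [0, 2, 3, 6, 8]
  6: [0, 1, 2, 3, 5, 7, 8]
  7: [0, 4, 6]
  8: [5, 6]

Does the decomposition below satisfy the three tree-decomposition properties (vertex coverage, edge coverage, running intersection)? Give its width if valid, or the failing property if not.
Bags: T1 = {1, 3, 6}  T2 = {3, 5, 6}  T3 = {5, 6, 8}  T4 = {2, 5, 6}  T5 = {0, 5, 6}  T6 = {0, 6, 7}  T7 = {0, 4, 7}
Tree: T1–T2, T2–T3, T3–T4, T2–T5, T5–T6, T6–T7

Every vertex of G appears in some bag (union = {0, 1, 2, 3, 4, 5, 6, 7, 8}); every edge is covered by a bag; and for each vertex v the set of bags containing v is connected in the bag tree. The decomposition is therefore valid. The largest bag has 3 vertices, so the width is 2.

Yes; width 2.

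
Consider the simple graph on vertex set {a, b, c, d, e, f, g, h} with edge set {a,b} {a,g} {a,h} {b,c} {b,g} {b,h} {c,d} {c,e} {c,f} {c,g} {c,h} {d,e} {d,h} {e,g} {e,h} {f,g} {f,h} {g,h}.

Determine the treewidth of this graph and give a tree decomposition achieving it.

Each bag holds 4 vertices, so the decomposition has width 3, which upper-bounds the treewidth. On the other hand G contains the 4-clique {c, d, e, h}. A clique must lie in a single bag of any decomposition, so no decomposition can have width below 3. Hence tw(G) = 3 exactly.

Treewidth 3.
One optimal decomposition is:
Bags: B1 = {c, f, g, h}  B2 = {b, c, g, h}  B3 = {c, e, g, h}  B4 = {a, b, g, h}  B5 = {c, d, e, h}
Tree: B1–B2, B1–B3, B2–B4, B3–B5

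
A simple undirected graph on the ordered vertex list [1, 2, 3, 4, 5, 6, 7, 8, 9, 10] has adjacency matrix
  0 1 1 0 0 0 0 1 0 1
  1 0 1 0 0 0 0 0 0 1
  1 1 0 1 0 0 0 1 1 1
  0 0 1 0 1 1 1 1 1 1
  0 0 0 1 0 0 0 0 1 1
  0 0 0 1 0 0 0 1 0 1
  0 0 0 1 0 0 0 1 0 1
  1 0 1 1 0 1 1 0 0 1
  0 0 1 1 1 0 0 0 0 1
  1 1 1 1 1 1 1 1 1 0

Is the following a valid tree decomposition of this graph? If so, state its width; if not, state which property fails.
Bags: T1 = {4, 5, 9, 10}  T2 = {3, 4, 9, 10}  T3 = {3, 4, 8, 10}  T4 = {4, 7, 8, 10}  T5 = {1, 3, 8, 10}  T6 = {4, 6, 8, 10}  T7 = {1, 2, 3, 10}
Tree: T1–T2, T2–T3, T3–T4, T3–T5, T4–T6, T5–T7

Every vertex of G appears in some bag (union = {1, 2, 3, 4, 5, 6, 7, 8, 9, 10}); every edge is covered by a bag; and for each vertex v the set of bags containing v is connected in the bag tree. The decomposition is therefore valid. The largest bag has 4 vertices, so the width is 3.

Yes; width 3.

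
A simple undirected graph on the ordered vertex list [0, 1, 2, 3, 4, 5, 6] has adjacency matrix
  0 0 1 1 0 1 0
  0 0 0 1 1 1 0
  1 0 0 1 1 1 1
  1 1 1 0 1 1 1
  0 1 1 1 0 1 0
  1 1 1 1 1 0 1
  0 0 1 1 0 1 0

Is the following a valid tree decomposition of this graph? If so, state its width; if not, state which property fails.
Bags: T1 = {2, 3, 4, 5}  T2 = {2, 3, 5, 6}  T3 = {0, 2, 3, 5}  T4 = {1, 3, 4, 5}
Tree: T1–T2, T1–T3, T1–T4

Vertex coverage: the bags together contain {0, 1, 2, 3, 4, 5, 6}, the full vertex set. Edge coverage: each edge of G has both endpoints in at least one bag. Running intersection: for every vertex, the bags containing it form a connected subtree. All three properties hold, so this is a valid tree decomposition of width max|bag| − 1 = 3, and hence tw(G) ≤ 3.

Yes; width 3.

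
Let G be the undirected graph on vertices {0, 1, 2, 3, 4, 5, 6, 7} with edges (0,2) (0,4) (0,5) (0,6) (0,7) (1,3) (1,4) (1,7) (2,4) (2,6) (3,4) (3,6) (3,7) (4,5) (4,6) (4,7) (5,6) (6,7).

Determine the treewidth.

A width-3 tree decomposition is:
Bags: B1 = {0, 4, 6, 7}  B2 = {0, 4, 5, 6}  B3 = {3, 4, 6, 7}  B4 = {0, 2, 4, 6}  B5 = {1, 3, 4, 7}
Tree: B1–B2, B1–B3, B1–B4, B3–B5
Every bag has size at most 4, so the width is 4 − 1 = 3 and tw(G) ≤ 3. For the lower bound, the 4 vertices {1, 3, 4, 7} are pairwise adjacent, and any tree decomposition puts a clique entirely inside one bag — forcing width ≥ 3. Therefore the treewidth is 3.

3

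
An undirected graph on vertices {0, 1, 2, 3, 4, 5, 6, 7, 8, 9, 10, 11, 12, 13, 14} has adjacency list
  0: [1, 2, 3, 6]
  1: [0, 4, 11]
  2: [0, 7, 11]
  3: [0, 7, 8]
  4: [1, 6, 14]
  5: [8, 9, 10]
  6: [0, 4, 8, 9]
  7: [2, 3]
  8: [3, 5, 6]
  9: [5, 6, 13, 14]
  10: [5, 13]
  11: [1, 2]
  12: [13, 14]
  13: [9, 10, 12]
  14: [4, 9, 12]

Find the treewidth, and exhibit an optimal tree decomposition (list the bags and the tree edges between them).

Treewidth 3.
One such decomposition:
Bags: B1 = {2, 3, 7, 11}  B2 = {0, 2, 3, 11}  B3 = {0, 1, 3, 11}  B4 = {0, 1, 3, 8}  B5 = {0, 1, 6, 8}  B6 = {1, 4, 6, 8}  B7 = {4, 5, 6, 8}  B8 = {4, 5, 6, 9}  B9 = {4, 5, 9, 14}  B10 = {5, 9, 10, 14}  B11 = {9, 10, 13, 14}  B12 = {10, 12, 13, 14}
Tree: B1–B2, B2–B3, B3–B4, B4–B5, B5–B6, B6–B7, B7–B8, B8–B9, B9–B10, B10–B11, B11–B12

Each bag holds 4 vertices, so the decomposition has width 3, which upper-bounds the treewidth. For the lower bound: the 4 vertex sets {2,7,11}, {3}, {0}, {1,4,6,8} are disjoint, each induces a connected subgraph, and every pair is joined by at least one edge of G. Contracting each set to a single vertex therefore yields K_{4} as a minor, and since treewidth is minor-monotone, tw(G) ≥ tw(K_{4}) = 3. The upper and lower bounds meet at 3, so that is the treewidth.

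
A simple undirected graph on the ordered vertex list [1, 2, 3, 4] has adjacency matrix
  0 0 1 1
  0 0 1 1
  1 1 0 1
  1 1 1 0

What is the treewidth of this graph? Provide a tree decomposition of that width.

Treewidth 2.
One optimal decomposition is:
Bags: B1 = {2, 3, 4}  B2 = {1, 3, 4}
Tree: B1–B2

Every bag has size at most 3, so the width is 3 − 1 = 2 and tw(G) ≤ 2. On the other hand G contains the 3-clique {1, 3, 4}. A clique must lie in a single bag of any decomposition, so no decomposition can have width below 2. Hence tw(G) = 2 exactly.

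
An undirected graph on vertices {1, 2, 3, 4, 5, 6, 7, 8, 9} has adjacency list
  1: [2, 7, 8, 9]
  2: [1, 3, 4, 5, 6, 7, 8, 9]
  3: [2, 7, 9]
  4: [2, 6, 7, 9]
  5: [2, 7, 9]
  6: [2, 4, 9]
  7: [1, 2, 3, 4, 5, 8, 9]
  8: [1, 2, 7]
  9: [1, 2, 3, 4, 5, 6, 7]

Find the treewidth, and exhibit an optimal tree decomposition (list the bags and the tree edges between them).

Treewidth 3.
Bags: B1 = {1, 2, 7, 8}  B2 = {1, 2, 7, 9}  B3 = {2, 5, 7, 9}  B4 = {2, 4, 7, 9}  B5 = {2, 3, 7, 9}  B6 = {2, 4, 6, 9}
Tree: B1–B2, B2–B3, B3–B4, B4–B5, B4–B6

The largest bag has 4 vertices, giving width 3; this decomposition certifies tw(G) ≤ 3. Conversely, {2, 4, 6, 9} is a clique of size 4, and the vertices of any clique must share a bag in every tree decomposition; so some bag has ≥ 4 vertices and tw(G) ≥ 3. Hence tw(G) = 3 exactly.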